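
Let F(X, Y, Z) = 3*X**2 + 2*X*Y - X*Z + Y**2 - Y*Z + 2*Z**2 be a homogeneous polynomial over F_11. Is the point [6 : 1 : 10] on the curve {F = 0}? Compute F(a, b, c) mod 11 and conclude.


F(6,1,10) ≡ 9 (mod 11); P is NOT on the curve.

Evaluate F(6, 1, 10) term-by-term (mod 11).
  3*X**2 ↦ 3·36·1·1 = 108
  2*X*Y ↦ 2·6·1·1 = 12
  -X*Z ↦ -1·6·1·10 = -60
  Y**2 ↦ 1·1·1·1 = 1
  -Y*Z ↦ -1·1·1·10 = -10
  2*Z**2 ↦ 2·1·1·100 = 200
Sum: F(6, 1, 10) = (108) + (12) + (-60) + (1) + (-10) + (200) = 251.
Reducing mod 11: 251 ≡ 9 (mod 11).
Since F(a, b, c) ≡ 9 ≠ 0 (mod 11), P does NOT lie on the curve.


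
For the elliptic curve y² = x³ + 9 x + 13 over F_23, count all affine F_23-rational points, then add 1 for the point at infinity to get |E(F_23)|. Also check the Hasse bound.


Affine points = {(0, 6), (0, 17), (1, 0), (2, 4), (2, 19), (9, 8), (9, 15), (12, 3), (12, 20), (13, 2), (13, 21), (14, 10), (14, 13), (15, 2), (15, 21), (18, 2), (18, 21), (22, 7), (22, 16)}; affine count = 19; |E(F_23)| = 20.

Discriminant check: Δ ∝ 4a³ + 27b² = 4·9³ + 27·13² = 4·729 + 27·169 ≡ 4 (mod 23). Nonzero ⇒ E is nonsingular.
For each x ∈ F_23, compute rhs = x³ + 9·x + 13 mod 23, then count y ∈ F_23 with y² ≡ rhs.
  x = 0: rhs = 13, matching y values: 6, 17 (2 points).
  x = 1: rhs = 0, matching y values: 0 (1 points).
  x = 2: rhs = 16, matching y values: 4, 19 (2 points).
  x = 3: rhs = 21, matching y values: none (0 points).
  x = 4: rhs = 21, matching y values: none (0 points).
  x = 5: rhs = 22, matching y values: none (0 points).
  x = 6: rhs = 7, matching y values: none (0 points).
  x = 7: rhs = 5, matching y values: none (0 points).
  x = 8: rhs = 22, matching y values: none (0 points).
  x = 9: rhs = 18, matching y values: 8, 15 (2 points).
  x = 10: rhs = 22, matching y values: none (0 points).
  x = 11: rhs = 17, matching y values: none (0 points).
  x = 12: rhs = 9, matching y values: 3, 20 (2 points).
  x = 13: rhs = 4, matching y values: 2, 21 (2 points).
  x = 14: rhs = 8, matching y values: 10, 13 (2 points).
  x = 15: rhs = 4, matching y values: 2, 21 (2 points).
  x = 16: rhs = 21, matching y values: none (0 points).
  x = 17: rhs = 19, matching y values: none (0 points).
  x = 18: rhs = 4, matching y values: 2, 21 (2 points).
  x = 19: rhs = 5, matching y values: none (0 points).
  x = 20: rhs = 5, matching y values: none (0 points).
  x = 21: rhs = 10, matching y values: none (0 points).
  x = 22: rhs = 3, matching y values: 7, 16 (2 points).
Total affine count: 19.
Full point count |E(F_23)| = 19 + 1 = 20.
Hasse bound: |20 − (23+1)| = |-4| = 4 ≤ 2√23 ≈ 9.5917 ✓.


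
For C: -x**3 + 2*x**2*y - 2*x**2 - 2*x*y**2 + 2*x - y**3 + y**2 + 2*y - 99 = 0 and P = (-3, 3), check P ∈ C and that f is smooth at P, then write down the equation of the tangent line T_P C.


Tangent line at P: -67*x + 35*y - 306 = 0.

Step 1: f(-3, 3) = 0, so P lies on C.
Step 2: partial derivatives
  f_x(x, y) = -3*x**2 + 4*x*y - 4*x - 2*y**2 + 2, f_y(x, y) = 2*x**2 - 4*x*y - 3*y**2 + 2*y + 2.
  f_x(P) = -67, f_y(P) = 35 (gradient nonzero, so P is smooth).
Step 3: tangent line at P: -67·(x − -3) + 35·(y − 3) = 0.
Expanding: -67*x + 35*y - 306 = 0.


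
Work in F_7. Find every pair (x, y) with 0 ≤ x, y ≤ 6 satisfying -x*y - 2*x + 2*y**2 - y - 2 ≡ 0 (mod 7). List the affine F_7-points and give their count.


Affine F_7-points: {(1, 2), (1, 6), (2, 1), (2, 4), (4, 3), (6, 0)}; count = 6.

For each of the 49 pairs (x, y) ∈ F_7², evaluate f(x, y) mod 7. Record the zeros.
  x = 0: [0↦5, 1↦6, 2↦4, 3↦6, 4↦5, 5↦1, 6↦1]  zeros at y ∈ ∅
  x = 1: [0↦3, 1↦3, 2↦0, 3↦1, 4↦6, 5↦1, 6↦0]  zeros at y ∈ {2, 6}
  x = 2: [0↦1, 1↦0, 2↦3, 3↦3, 4↦0, 5↦1, 6↦6]  zeros at y ∈ {1, 4}
  x = 3: [0↦6, 1↦4, 2↦6, 3↦5, 4↦1, 5↦1, 6↦5]  zeros at y ∈ ∅
  x = 4: [0↦4, 1↦1, 2↦2, 3↦0, 4↦2, 5↦1, 6↦4]  zeros at y ∈ {3}
  x = 5: [0↦2, 1↦5, 2↦5, 3↦2, 4↦3, 5↦1, 6↦3]  zeros at y ∈ ∅
  x = 6: [0↦0, 1↦2, 2↦1, 3↦4, 4↦4, 5↦1, 6↦2]  zeros at y ∈ {0}
Collecting zeros: affine points = {(1, 2), (1, 6), (2, 1), (2, 4), (4, 3), (6, 0)}.
Total count |C(F_7)_aff| = 6.


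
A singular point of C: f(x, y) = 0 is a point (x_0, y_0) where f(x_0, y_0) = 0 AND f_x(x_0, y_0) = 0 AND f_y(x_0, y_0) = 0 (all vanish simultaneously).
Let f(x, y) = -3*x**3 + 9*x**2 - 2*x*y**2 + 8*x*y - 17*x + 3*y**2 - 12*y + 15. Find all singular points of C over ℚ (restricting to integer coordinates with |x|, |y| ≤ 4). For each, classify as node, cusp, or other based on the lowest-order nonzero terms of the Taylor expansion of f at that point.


Singular points: {(1, 2)}; classification: cusp.

Compute partial derivatives:
  f_x = -9*x**2 + 18*x - 2*y**2 + 8*y - 17.
  f_y = -4*x*y + 8*x + 6*y - 12.
Scan x_0 ∈ {−4, ..., 4}. For each x_0, f_y(x_0, y) is a polynomial in y; find its integer roots y ∈ {−4, ..., 4}, then test f_x and f at those candidates.
  x = -4: f_y(-4, y) = 22*y - 44; vanishes at y ∈ {2}. (-4, 2): f_x = -225 ≠ 0.
  x = -3: f_y(-3, y) = 18*y - 36; vanishes at y ∈ {2}. (-3, 2): f_x = -144 ≠ 0.
  x = -2: f_y(-2, y) = 14*y - 28; vanishes at y ∈ {2}. (-2, 2): f_x = -81 ≠ 0.
  x = -1: f_y(-1, y) = 10*y - 20; vanishes at y ∈ {2}. (-1, 2): f_x = -36 ≠ 0.
  x = 0: f_y(0, y) = 6*y - 12; vanishes at y ∈ {2}. (0, 2): f_x = -9 ≠ 0.
  x = 1: f_y(1, y) = 2*y - 4; vanishes at y ∈ {2}. (1, 2): f_x = 0, f = 0 — SINGULAR.
  x = 2: f_y(2, y) = 4 - 2*y; vanishes at y ∈ {2}. (2, 2): f_x = -9 ≠ 0.
  x = 3: f_y(3, y) = 12 - 6*y; vanishes at y ∈ {2}. (3, 2): f_x = -36 ≠ 0.
  x = 4: f_y(4, y) = 20 - 10*y; vanishes at y ∈ {2}. (4, 2): f_x = -81 ≠ 0.
Only singular point on the grid: (1, 2).
Classify: substitute x = 1 + u, y = 2 + v and expand: f = -3*u**3 - 2*u*v**2 + v**2.
No constant or linear terms (consistent with a singular point). Quadratic part: v**2. Cubic part: -3*u**3 - 2*u*v**2.
The quadratic part v**2 is a perfect square, so there is a single (double) tangent line v = 0, i.e. y = 2. Restricting the cubic part to that line (v = 0) leaves -3*u**3 ≠ 0, so f is not divisible by v and the branch is v² ≈ 3*u**3 to lowest order — this is a cusp.
Classification: cusp.


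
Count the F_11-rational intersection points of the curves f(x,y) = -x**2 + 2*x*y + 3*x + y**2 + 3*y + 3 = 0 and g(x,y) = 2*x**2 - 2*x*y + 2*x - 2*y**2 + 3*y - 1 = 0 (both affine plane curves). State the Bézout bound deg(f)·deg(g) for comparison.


Common zeros: {(8, 10)}; count = 1; Bézout bound = 4.

deg(f) = 2, deg(g) = 2, so Bézout bound = 4.
Scan x ∈ F_11. For each x, list the y ∈ F_11 with f(x, y) ≡ 0 and those with g(x, y) ≡ 0 (mod 11); the common zeros in that column are the intersection.
  x = 0: f ≡ 0 at y ∈ ∅; g ≡ 0 at y ∈ {1, 6}; common: ∅.
  x = 1: f ≡ 0 at y ∈ {1, 5}; g ≡ 0 at y ∈ {7, 10}; common: ∅.
  x = 2: f ≡ 0 at y ∈ ∅; g ≡ 0 at y ∈ {0, 5}; common: ∅.
  x = 3: f ≡ 0 at y ∈ {4, 9}; g ≡ 0 at y ∈ ∅; common: ∅.
  x = 4: f ≡ 0 at y ∈ {1, 10}; g ≡ 0 at y ∈ ∅; common: ∅.
  x = 5: f ≡ 0 at y ∈ ∅; g ≡ 0 at y ∈ {6, 7}; common: ∅.
  x = 6: f ≡ 0 at y ∈ ∅; g ≡ 0 at y ∈ ∅; common: ∅.
  x = 7: f ≡ 0 at y ∈ {7, 9}; g ≡ 0 at y ∈ ∅; common: ∅.
  x = 8: f ≡ 0 at y ∈ {4, 10}; g ≡ 0 at y ∈ {0, 10}; common: {10}.
  x = 9: f ≡ 0 at y ∈ ∅; g ≡ 0 at y ∈ ∅; common: ∅.
  x = 10: f ≡ 0 at y ∈ {3, 7}; g ≡ 0 at y ∈ ∅; common: ∅.
Collecting: common zeros = {(8, 10)}, so the count is 1.
Comparison with the Bézout bound: 1 ≤ 4 = deg(f)·deg(g), as expected for curves with no common component (the affine F_11-count falls short of the bound because intersections may lie at infinity, over extension fields, or carry multiplicity).


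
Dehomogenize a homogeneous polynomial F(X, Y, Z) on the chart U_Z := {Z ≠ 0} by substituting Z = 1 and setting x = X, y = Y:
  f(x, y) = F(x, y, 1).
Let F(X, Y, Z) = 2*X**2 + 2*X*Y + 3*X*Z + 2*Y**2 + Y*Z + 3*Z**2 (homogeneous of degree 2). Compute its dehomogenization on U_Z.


f(x, y) = 2*x**2 + 2*x*y + 3*x + 2*y**2 + y + 3

On U_Z we set Z = 1. Each monomial c·X^i·Y^j·Z^k in F becomes c·x^i·y^j·1^k = c·x^i·y^j.
Substituting Z = 1: F(X, Y, 1) = 2*x**2 + 2*x*y + 3*x + 2*y**2 + y + 3.
Note: deg(f) ≤ deg(F) = 2; strict inequality happens when F is divisible by Z (lost terms).


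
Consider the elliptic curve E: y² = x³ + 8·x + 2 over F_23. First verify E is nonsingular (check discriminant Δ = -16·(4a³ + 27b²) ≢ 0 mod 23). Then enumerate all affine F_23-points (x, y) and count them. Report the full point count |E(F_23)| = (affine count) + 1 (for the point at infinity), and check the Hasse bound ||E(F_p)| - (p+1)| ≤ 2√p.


Affine points = {(0, 5), (0, 18), (2, 7), (2, 16), (4, 11), (4, 12), (5, 11), (5, 12), (6, 6), (6, 17), (8, 7), (8, 16), (10, 1), (10, 22), (11, 8), (11, 15), (12, 3), (12, 20), (13, 7), (13, 16), (14, 11), (14, 12), (15, 1), (15, 22), (21, 1), (21, 22), (22, 4), (22, 19)}; affine count = 28; |E(F_23)| = 29.

Discriminant check: Δ ∝ 4a³ + 27b² = 4·8³ + 27·2² = 4·512 + 27·4 ≡ 17 (mod 23). Nonzero ⇒ E is nonsingular.
For each x ∈ F_23, compute rhs = x³ + 8·x + 2 mod 23, then count y ∈ F_23 with y² ≡ rhs.
  x = 0: rhs = 2, matching y values: 5, 18 (2 points).
  x = 1: rhs = 11, matching y values: none (0 points).
  x = 2: rhs = 3, matching y values: 7, 16 (2 points).
  x = 3: rhs = 7, matching y values: none (0 points).
  x = 4: rhs = 6, matching y values: 11, 12 (2 points).
  x = 5: rhs = 6, matching y values: 11, 12 (2 points).
  x = 6: rhs = 13, matching y values: 6, 17 (2 points).
  x = 7: rhs = 10, matching y values: none (0 points).
  x = 8: rhs = 3, matching y values: 7, 16 (2 points).
  x = 9: rhs = 21, matching y values: none (0 points).
  x = 10: rhs = 1, matching y values: 1, 22 (2 points).
  x = 11: rhs = 18, matching y values: 8, 15 (2 points).
  x = 12: rhs = 9, matching y values: 3, 20 (2 points).
  x = 13: rhs = 3, matching y values: 7, 16 (2 points).
  x = 14: rhs = 6, matching y values: 11, 12 (2 points).
  x = 15: rhs = 1, matching y values: 1, 22 (2 points).
  x = 16: rhs = 17, matching y values: none (0 points).
  x = 17: rhs = 14, matching y values: none (0 points).
  x = 18: rhs = 21, matching y values: none (0 points).
  x = 19: rhs = 21, matching y values: none (0 points).
  x = 20: rhs = 20, matching y values: none (0 points).
  x = 21: rhs = 1, matching y values: 1, 22 (2 points).
  x = 22: rhs = 16, matching y values: 4, 19 (2 points).
Total affine count: 28.
Full point count |E(F_23)| = 28 + 1 = 29.
Hasse bound: |29 − (23+1)| = |5| = 5 ≤ 2√23 ≈ 9.5917 ✓.


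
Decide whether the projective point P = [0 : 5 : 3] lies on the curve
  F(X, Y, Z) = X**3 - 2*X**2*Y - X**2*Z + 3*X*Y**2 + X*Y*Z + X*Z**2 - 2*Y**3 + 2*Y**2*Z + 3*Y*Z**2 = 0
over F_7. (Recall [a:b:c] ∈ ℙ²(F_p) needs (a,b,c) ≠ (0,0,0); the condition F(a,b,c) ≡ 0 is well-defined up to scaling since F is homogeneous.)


F(0,5,3) ≡ 0 (mod 7); P is on the curve.

Evaluate F(0, 5, 3) term-by-term (mod 7).
  X**3 ↦ 1·0·1·1 = 0
  -2*X**2*Y ↦ -2·0·5·1 = 0
  -X**2*Z ↦ -1·0·1·3 = 0
  3*X*Y**2 ↦ 3·0·25·1 = 0
  X*Y*Z ↦ 1·0·5·3 = 0
  X*Z**2 ↦ 1·0·1·9 = 0
  -2*Y**3 ↦ -2·1·125·1 = -250
  2*Y**2*Z ↦ 2·1·25·3 = 150
  3*Y*Z**2 ↦ 3·1·5·9 = 135
Sum: F(0, 5, 3) = (0) + (0) + (0) + (0) + (0) + (0) + (-250) + (150) + (135) = 35.
Reducing mod 7: 35 ≡ 0 (mod 7).
Since F(a, b, c) ≡ 0 (mod 7), P lies on the curve.


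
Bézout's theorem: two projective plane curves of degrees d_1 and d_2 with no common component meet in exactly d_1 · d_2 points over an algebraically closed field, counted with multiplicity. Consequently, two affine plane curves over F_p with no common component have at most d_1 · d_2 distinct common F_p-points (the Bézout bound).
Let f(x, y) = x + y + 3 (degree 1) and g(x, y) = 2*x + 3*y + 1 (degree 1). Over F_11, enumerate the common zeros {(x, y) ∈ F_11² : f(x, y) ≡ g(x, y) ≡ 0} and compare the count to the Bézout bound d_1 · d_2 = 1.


Common zeros: {(3, 5)}; count = 1; Bézout bound = 1.

deg(f) = 1, deg(g) = 1, so Bézout bound = 1.
Scan x ∈ F_11. For each x, list the y ∈ F_11 with f(x, y) ≡ 0 and those with g(x, y) ≡ 0 (mod 11); the common zeros in that column are the intersection.
  x = 0: f ≡ 0 at y ∈ {8}; g ≡ 0 at y ∈ {7}; common: ∅.
  x = 1: f ≡ 0 at y ∈ {7}; g ≡ 0 at y ∈ {10}; common: ∅.
  x = 2: f ≡ 0 at y ∈ {6}; g ≡ 0 at y ∈ {2}; common: ∅.
  x = 3: f ≡ 0 at y ∈ {5}; g ≡ 0 at y ∈ {5}; common: {5}.
  x = 4: f ≡ 0 at y ∈ {4}; g ≡ 0 at y ∈ {8}; common: ∅.
  x = 5: f ≡ 0 at y ∈ {3}; g ≡ 0 at y ∈ {0}; common: ∅.
  x = 6: f ≡ 0 at y ∈ {2}; g ≡ 0 at y ∈ {3}; common: ∅.
  x = 7: f ≡ 0 at y ∈ {1}; g ≡ 0 at y ∈ {6}; common: ∅.
  x = 8: f ≡ 0 at y ∈ {0}; g ≡ 0 at y ∈ {9}; common: ∅.
  x = 9: f ≡ 0 at y ∈ {10}; g ≡ 0 at y ∈ {1}; common: ∅.
  x = 10: f ≡ 0 at y ∈ {9}; g ≡ 0 at y ∈ {4}; common: ∅.
Collecting: common zeros = {(3, 5)}, so the count is 1.
Comparison with the Bézout bound: 1 ≤ 1 = deg(f)·deg(g), as expected for curves with no common component (the bound is attained).


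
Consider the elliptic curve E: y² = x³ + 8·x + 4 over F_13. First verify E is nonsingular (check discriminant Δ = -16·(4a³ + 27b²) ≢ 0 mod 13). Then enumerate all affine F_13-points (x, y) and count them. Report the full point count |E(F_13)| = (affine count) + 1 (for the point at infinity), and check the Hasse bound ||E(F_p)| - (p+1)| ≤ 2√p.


Affine points = {(0, 2), (0, 11), (1, 0), (3, 4), (3, 9), (4, 3), (4, 10), (5, 0), (7, 0), (9, 5), (9, 8)}; affine count = 11; |E(F_13)| = 12.

Discriminant check: Δ ∝ 4a³ + 27b² = 4·8³ + 27·4² = 4·512 + 27·16 ≡ 10 (mod 13). Nonzero ⇒ E is nonsingular.
For each x ∈ F_13, compute rhs = x³ + 8·x + 4 mod 13, then count y ∈ F_13 with y² ≡ rhs.
  x = 0: rhs = 4, matching y values: 2, 11 (2 points).
  x = 1: rhs = 0, matching y values: 0 (1 points).
  x = 2: rhs = 2, matching y values: none (0 points).
  x = 3: rhs = 3, matching y values: 4, 9 (2 points).
  x = 4: rhs = 9, matching y values: 3, 10 (2 points).
  x = 5: rhs = 0, matching y values: 0 (1 points).
  x = 6: rhs = 8, matching y values: none (0 points).
  x = 7: rhs = 0, matching y values: 0 (1 points).
  x = 8: rhs = 8, matching y values: none (0 points).
  x = 9: rhs = 12, matching y values: 5, 8 (2 points).
  x = 10: rhs = 5, matching y values: none (0 points).
  x = 11: rhs = 6, matching y values: none (0 points).
  x = 12: rhs = 8, matching y values: none (0 points).
Total affine count: 11.
Full point count |E(F_13)| = 11 + 1 = 12.
Hasse bound: |12 − (13+1)| = |-2| = 2 ≤ 2√13 ≈ 7.2111 ✓.


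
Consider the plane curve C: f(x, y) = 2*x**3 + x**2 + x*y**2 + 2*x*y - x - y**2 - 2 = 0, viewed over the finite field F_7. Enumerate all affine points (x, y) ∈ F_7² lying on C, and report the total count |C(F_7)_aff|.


Affine F_7-points: {(1, 0), (2, 1), (2, 2), (4, 3), (4, 6), (6, 2), (6, 4)}; count = 7.

For each of the 49 pairs (x, y) ∈ F_7², evaluate f(x, y) mod 7. Record the zeros.
  x = 0: [0↦5, 1↦4, 2↦1, 3↦3, 4↦3, 5↦1, 6↦4]  zeros at y ∈ ∅
  x = 1: [0↦0, 1↦2, 2↦4, 3↦6, 4↦1, 5↦3, 6↦5]  zeros at y ∈ {0}
  x = 2: [0↦2, 1↦0, 2↦0, 3↦2, 4↦6, 5↦5, 6↦6]  zeros at y ∈ {1, 2}
  x = 3: [0↦2, 1↦3, 2↦1, 3↦3, 4↦2, 5↦5, 6↦5]  zeros at y ∈ ∅
  x = 4: [0↦5, 1↦2, 2↦5, 3↦0, 4↦1, 5↦1, 6↦0]  zeros at y ∈ {3, 6}
  x = 5: [0↦2, 1↦2, 2↦3, 3↦5, 4↦1, 5↦5, 6↦3]  zeros at y ∈ ∅
  x = 6: [0↦5, 1↦1, 2↦0, 3↦2, 4↦0, 5↦1, 6↦5]  zeros at y ∈ {2, 4}
Collecting zeros: affine points = {(1, 0), (2, 1), (2, 2), (4, 3), (4, 6), (6, 2), (6, 4)}.
Total count |C(F_7)_aff| = 7.


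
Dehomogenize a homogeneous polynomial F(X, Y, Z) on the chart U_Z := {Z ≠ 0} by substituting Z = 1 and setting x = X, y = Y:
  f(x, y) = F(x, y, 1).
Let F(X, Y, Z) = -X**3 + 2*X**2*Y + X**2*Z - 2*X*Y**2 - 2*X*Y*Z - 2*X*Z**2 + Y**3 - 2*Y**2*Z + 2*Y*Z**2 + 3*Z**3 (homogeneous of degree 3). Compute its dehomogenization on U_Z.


f(x, y) = -x**3 + 2*x**2*y + x**2 - 2*x*y**2 - 2*x*y - 2*x + y**3 - 2*y**2 + 2*y + 3

On U_Z we set Z = 1. Each monomial c·X^i·Y^j·Z^k in F becomes c·x^i·y^j·1^k = c·x^i·y^j.
Substituting Z = 1: F(X, Y, 1) = -x**3 + 2*x**2*y + x**2 - 2*x*y**2 - 2*x*y - 2*x + y**3 - 2*y**2 + 2*y + 3.
Note: deg(f) ≤ deg(F) = 3; strict inequality happens when F is divisible by Z (lost terms).


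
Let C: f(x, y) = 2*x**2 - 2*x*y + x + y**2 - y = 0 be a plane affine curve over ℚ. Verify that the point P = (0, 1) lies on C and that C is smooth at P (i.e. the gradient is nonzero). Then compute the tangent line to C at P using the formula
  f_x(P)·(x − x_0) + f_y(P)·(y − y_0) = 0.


Tangent line at P: -x + y - 1 = 0.

Step 1: f(0, 1) = 0, so P lies on C.
Step 2: partial derivatives
  f_x(x, y) = 4*x - 2*y + 1, f_y(x, y) = -2*x + 2*y - 1.
  f_x(P) = -1, f_y(P) = 1 (gradient nonzero, so P is smooth).
Step 3: tangent line at P: -1·(x − 0) + 1·(y − 1) = 0.
Expanding: -x + y - 1 = 0.


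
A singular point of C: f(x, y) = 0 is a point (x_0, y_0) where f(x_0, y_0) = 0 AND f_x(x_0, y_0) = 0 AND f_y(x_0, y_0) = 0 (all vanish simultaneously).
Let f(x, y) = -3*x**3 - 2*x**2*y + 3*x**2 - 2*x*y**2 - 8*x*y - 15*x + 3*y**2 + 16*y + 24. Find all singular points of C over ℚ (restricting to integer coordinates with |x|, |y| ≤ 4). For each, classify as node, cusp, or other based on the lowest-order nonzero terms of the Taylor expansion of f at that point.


Singular points: {(1, -3)}; classification: cusp.

Compute partial derivatives:
  f_x = -9*x**2 - 4*x*y + 6*x - 2*y**2 - 8*y - 15.
  f_y = -2*x**2 - 4*x*y - 8*x + 6*y + 16.
Scan x_0 ∈ {−4, ..., 4}. For each x_0, f_y(x_0, y) is a polynomial in y; find its integer roots y ∈ {−4, ..., 4}, then test f_x and f at those candidates.
  x = -4: f_y(-4, y) = 22*y + 16; no integer root y with |y| ≤ 4.
  x = -3: f_y(-3, y) = 18*y + 22; no integer root y with |y| ≤ 4.
  x = -2: f_y(-2, y) = 14*y + 24; no integer root y with |y| ≤ 4.
  x = -1: f_y(-1, y) = 10*y + 22; no integer root y with |y| ≤ 4.
  x = 0: f_y(0, y) = 6*y + 16; no integer root y with |y| ≤ 4.
  x = 1: f_y(1, y) = 2*y + 6; vanishes at y ∈ {-3}. (1, -3): f_x = 0, f = 0 — SINGULAR.
  x = 2: f_y(2, y) = -2*y - 8; vanishes at y ∈ {-4}. (2, -4): f_x = -7 ≠ 0.
  x = 3: f_y(3, y) = -6*y - 26; no integer root y with |y| ≤ 4.
  x = 4: f_y(4, y) = -10*y - 48; no integer root y with |y| ≤ 4.
Only singular point on the grid: (1, -3).
Classify: substitute x = 1 + u, y = -3 + v and expand: f = -3*u**3 - 2*u**2*v - 2*u*v**2 + v**2.
No constant or linear terms (consistent with a singular point). Quadratic part: v**2. Cubic part: -3*u**3 - 2*u**2*v - 2*u*v**2.
The quadratic part v**2 is a perfect square, so there is a single (double) tangent line v = 0, i.e. y = -3. Restricting the cubic part to that line (v = 0) leaves -3*u**3 ≠ 0, so f is not divisible by v and the branch is v² ≈ 3*u**3 to lowest order — this is a cusp.
Classification: cusp.


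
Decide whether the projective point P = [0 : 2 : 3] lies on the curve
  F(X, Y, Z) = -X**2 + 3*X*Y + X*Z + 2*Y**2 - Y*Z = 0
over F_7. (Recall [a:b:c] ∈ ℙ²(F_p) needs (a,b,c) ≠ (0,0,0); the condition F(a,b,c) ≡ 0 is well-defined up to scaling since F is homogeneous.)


F(0,2,3) ≡ 2 (mod 7); P is NOT on the curve.

Evaluate F(0, 2, 3) term-by-term (mod 7).
  -X**2 ↦ -1·0·1·1 = 0
  3*X*Y ↦ 3·0·2·1 = 0
  X*Z ↦ 1·0·1·3 = 0
  2*Y**2 ↦ 2·1·4·1 = 8
  -Y*Z ↦ -1·1·2·3 = -6
Sum: F(0, 2, 3) = (0) + (0) + (0) + (8) + (-6) = 2.
Reducing mod 7: 2 ≡ 2 (mod 7).
Since F(a, b, c) ≡ 2 ≠ 0 (mod 7), P does NOT lie on the curve.


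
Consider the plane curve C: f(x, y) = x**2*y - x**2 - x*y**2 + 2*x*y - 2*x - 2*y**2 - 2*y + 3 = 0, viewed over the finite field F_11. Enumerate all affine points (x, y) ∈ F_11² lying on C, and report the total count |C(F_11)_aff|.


Affine F_11-points: {(1, 0), (1, 4), (2, 9), (6, 4), (6, 10), (8, 0), (8, 10), (9, 7), (10, 1), (10, 7)}; count = 10.

For each of the 121 pairs (x, y) ∈ F_11², evaluate f(x, y) mod 11. Record the zeros.
  x = 0: [0↦3, 1↦10, 2↦2, 3↦1, 4↦7, 5↦9, 6↦7, 7↦1, 8↦2, 9↦10, 10↦3]  zeros at y ∈ ∅
  x = 1: [0↦0, 1↦9, 2↦1, 3↦9, 4↦0, 5↦7, 6↦8, 7↦3, 8↦3, 9↦8, 10↦7]  zeros at y ∈ {0, 4}
  x = 2: [0↦6, 1↦8, 2↦2, 3↦10, 4↦10, 5↦2, 6↦8, 7↦6, 8↦7, 9↦0, 10↦7]  zeros at y ∈ {9}
  x = 3: [0↦10, 1↦7, 2↦5, 3↦4, 4↦4, 5↦5, 6↦7, 7↦10, 8↦3, 9↦8, 10↦3]  zeros at y ∈ ∅
  x = 4: [0↦1, 1↦6, 2↦10, 3↦2, 4↦4, 5↦5, 6↦5, 7↦4, 8↦2, 9↦10, 10↦6]  zeros at y ∈ ∅
  x = 5: [0↦1, 1↦5, 2↦6, 3↦4, 4↦10, 5↦2, 6↦2, 7↦10, 8↦4, 9↦6, 10↦5]  zeros at y ∈ ∅
  x = 6: [0↦10, 1↦4, 2↦4, 3↦10, 4↦0, 5↦7, 6↦9, 7↦6, 8↦9, 9↦7, 10↦0]  zeros at y ∈ {4, 10}
  x = 7: [0↦6, 1↦3, 2↦4, 3↦9, 4↦7, 5↦9, 6↦4, 7↦3, 8↦6, 9↦2, 10↦2]  zeros at y ∈ ∅
  x = 8: [0↦0, 1↦2, 2↦6, 3↦1, 4↦9, 5↦8, 6↦9, 7↦1, 8↦6, 9↦2, 10↦0]  zeros at y ∈ {0, 10}
  x = 9: [0↦3, 1↦1, 2↦10, 3↦8, 4↦6, 5↦4, 6↦2, 7↦0, 8↦9, 9↦7, 10↦5]  zeros at y ∈ {7}
  x = 10: [0↦4, 1↦0, 2↦5, 3↦8, 4↦9, 5↦8, 6↦5, 7↦0, 8↦4, 9↦6, 10↦6]  zeros at y ∈ {1, 7}
Collecting zeros: affine points = {(1, 0), (1, 4), (2, 9), (6, 4), (6, 10), (8, 0), (8, 10), (9, 7), (10, 1), (10, 7)}.
Total count |C(F_11)_aff| = 10.


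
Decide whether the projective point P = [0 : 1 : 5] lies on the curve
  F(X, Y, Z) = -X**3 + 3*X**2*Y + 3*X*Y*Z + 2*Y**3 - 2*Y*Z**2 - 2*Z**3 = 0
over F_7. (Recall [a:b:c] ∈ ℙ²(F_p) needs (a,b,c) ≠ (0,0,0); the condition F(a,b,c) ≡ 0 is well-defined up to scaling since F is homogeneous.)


F(0,1,5) ≡ 3 (mod 7); P is NOT on the curve.

Evaluate F(0, 1, 5) term-by-term (mod 7).
  -X**3 ↦ -1·0·1·1 = 0
  3*X**2*Y ↦ 3·0·1·1 = 0
  3*X*Y*Z ↦ 3·0·1·5 = 0
  2*Y**3 ↦ 2·1·1·1 = 2
  -2*Y*Z**2 ↦ -2·1·1·25 = -50
  -2*Z**3 ↦ -2·1·1·125 = -250
Sum: F(0, 1, 5) = (0) + (0) + (0) + (2) + (-50) + (-250) = -298.
Reducing mod 7: -298 ≡ 3 (mod 7).
Since F(a, b, c) ≡ 3 ≠ 0 (mod 7), P does NOT lie on the curve.


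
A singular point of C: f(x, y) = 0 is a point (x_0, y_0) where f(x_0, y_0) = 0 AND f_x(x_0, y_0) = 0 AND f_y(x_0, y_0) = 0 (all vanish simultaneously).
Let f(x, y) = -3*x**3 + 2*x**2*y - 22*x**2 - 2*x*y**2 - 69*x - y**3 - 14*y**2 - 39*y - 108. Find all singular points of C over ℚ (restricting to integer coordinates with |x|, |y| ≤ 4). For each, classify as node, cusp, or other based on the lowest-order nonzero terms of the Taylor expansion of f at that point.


Singular points: {(-3, -3)}; classification: node.

Compute partial derivatives:
  f_x = -9*x**2 + 4*x*y - 44*x - 2*y**2 - 69.
  f_y = 2*x**2 - 4*x*y - 3*y**2 - 28*y - 39.
Scan x_0 ∈ {−4, ..., 4}. For each x_0, f_y(x_0, y) is a polynomial in y; find its integer roots y ∈ {−4, ..., 4}, then test f_x and f at those candidates.
  x = -4: f_y(-4, y) = -3*y**2 - 12*y - 7; no integer root y with |y| ≤ 4.
  x = -3: f_y(-3, y) = -3*y**2 - 16*y - 21; vanishes at y ∈ {-3}. (-3, -3): f_x = 0, f = 0 — SINGULAR.
  x = -2: f_y(-2, y) = -3*y**2 - 20*y - 31; no integer root y with |y| ≤ 4.
  x = -1: f_y(-1, y) = -3*y**2 - 24*y - 37; no integer root y with |y| ≤ 4.
  x = 0: f_y(0, y) = -3*y**2 - 28*y - 39; no integer root y with |y| ≤ 4.
  x = 1: f_y(1, y) = -3*y**2 - 32*y - 37; no integer root y with |y| ≤ 4.
  x = 2: f_y(2, y) = -3*y**2 - 36*y - 31; no integer root y with |y| ≤ 4.
  x = 3: f_y(3, y) = -3*y**2 - 40*y - 21; no integer root y with |y| ≤ 4.
  x = 4: f_y(4, y) = -3*y**2 - 44*y - 7; no integer root y with |y| ≤ 4.
Only singular point on the grid: (-3, -3).
Classify: substitute x = -3 + u, y = -3 + v and expand: f = -3*u**3 + 2*u**2*v - u**2 - 2*u*v**2 - v**3 + v**2.
No constant or linear terms (consistent with a singular point). Quadratic part: -u**2 + v**2. Cubic part: -3*u**3 + 2*u**2*v - 2*u*v**2 - v**3.
The quadratic part v**2 - u**2 = (v − u)(v + u) splits into two distinct linear factors, so there are two distinct tangent lines y − -3 = ±(x − -3) — this is a node (ordinary double point).
Classification: node.


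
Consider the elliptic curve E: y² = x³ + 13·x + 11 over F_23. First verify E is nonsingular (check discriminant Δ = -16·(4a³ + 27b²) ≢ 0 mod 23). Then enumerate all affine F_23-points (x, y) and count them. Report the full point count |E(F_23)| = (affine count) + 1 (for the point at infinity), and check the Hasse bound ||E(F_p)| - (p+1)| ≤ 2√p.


Affine points = {(1, 5), (1, 18), (3, 10), (3, 13), (4, 9), (4, 14), (6, 11), (6, 12), (7, 10), (7, 13), (8, 11), (8, 12), (9, 11), (9, 12), (11, 6), (11, 17), (12, 3), (12, 20), (13, 10), (13, 13), (14, 4), (14, 19), (15, 4), (15, 19), (17, 4), (17, 19), (21, 0)}; affine count = 27; |E(F_23)| = 28.

Discriminant check: Δ ∝ 4a³ + 27b² = 4·13³ + 27·11² = 4·2197 + 27·121 ≡ 3 (mod 23). Nonzero ⇒ E is nonsingular.
For each x ∈ F_23, compute rhs = x³ + 13·x + 11 mod 23, then count y ∈ F_23 with y² ≡ rhs.
  x = 0: rhs = 11, matching y values: none (0 points).
  x = 1: rhs = 2, matching y values: 5, 18 (2 points).
  x = 2: rhs = 22, matching y values: none (0 points).
  x = 3: rhs = 8, matching y values: 10, 13 (2 points).
  x = 4: rhs = 12, matching y values: 9, 14 (2 points).
  x = 5: rhs = 17, matching y values: none (0 points).
  x = 6: rhs = 6, matching y values: 11, 12 (2 points).
  x = 7: rhs = 8, matching y values: 10, 13 (2 points).
  x = 8: rhs = 6, matching y values: 11, 12 (2 points).
  x = 9: rhs = 6, matching y values: 11, 12 (2 points).
  x = 10: rhs = 14, matching y values: none (0 points).
  x = 11: rhs = 13, matching y values: 6, 17 (2 points).
  x = 12: rhs = 9, matching y values: 3, 20 (2 points).
  x = 13: rhs = 8, matching y values: 10, 13 (2 points).
  x = 14: rhs = 16, matching y values: 4, 19 (2 points).
  x = 15: rhs = 16, matching y values: 4, 19 (2 points).
  x = 16: rhs = 14, matching y values: none (0 points).
  x = 17: rhs = 16, matching y values: 4, 19 (2 points).
  x = 18: rhs = 5, matching y values: none (0 points).
  x = 19: rhs = 10, matching y values: none (0 points).
  x = 20: rhs = 14, matching y values: none (0 points).
  x = 21: rhs = 0, matching y values: 0 (1 points).
  x = 22: rhs = 20, matching y values: none (0 points).
Total affine count: 27.
Full point count |E(F_23)| = 27 + 1 = 28.
Hasse bound: |28 − (23+1)| = |4| = 4 ≤ 2√23 ≈ 9.5917 ✓.


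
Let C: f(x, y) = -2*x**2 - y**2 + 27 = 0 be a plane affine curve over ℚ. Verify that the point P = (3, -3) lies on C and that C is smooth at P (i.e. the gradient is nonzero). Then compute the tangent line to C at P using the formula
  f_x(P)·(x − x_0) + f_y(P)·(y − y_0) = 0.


Tangent line at P: -12*x + 6*y + 54 = 0.

Step 1: f(3, -3) = 0, so P lies on C.
Step 2: partial derivatives
  f_x(x, y) = -4*x, f_y(x, y) = -2*y.
  f_x(P) = -12, f_y(P) = 6 (gradient nonzero, so P is smooth).
Step 3: tangent line at P: -12·(x − 3) + 6·(y − -3) = 0.
Expanding: -12*x + 6*y + 54 = 0.


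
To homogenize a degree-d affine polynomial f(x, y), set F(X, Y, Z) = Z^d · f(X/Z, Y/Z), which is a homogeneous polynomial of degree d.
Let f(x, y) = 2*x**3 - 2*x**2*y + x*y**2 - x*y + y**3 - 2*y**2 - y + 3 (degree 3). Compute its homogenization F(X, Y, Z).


F(X, Y, Z) = 2*X**3 - 2*X**2*Y + X*Y**2 - X*Y*Z + Y**3 - 2*Y**2*Z - Y*Z**2 + 3*Z**3

deg(f) = 3.
Substitute x = X/Z, y = Y/Z into f, then multiply by Z^3.
  monomial 2·x^3·y^0 ↦ 2·X^3·Y^0·Z^0.
  monomial -2·x^2·y^1 ↦ -2·X^2·Y^1·Z^0.
  monomial 1·x^1·y^2 ↦ 1·X^1·Y^2·Z^0.
  monomial -1·x^1·y^1 ↦ -1·X^1·Y^1·Z^1.
  monomial 1·x^0·y^3 ↦ 1·X^0·Y^3·Z^0.
  monomial -2·x^0·y^2 ↦ -2·X^0·Y^2·Z^1.
  monomial -1·x^0·y^1 ↦ -1·X^0·Y^1·Z^2.
  monomial 3·x^0·y^0 ↦ 3·X^0·Y^0·Z^3.
Collecting: F(X, Y, Z) = 2*X**3 - 2*X**2*Y + X*Y**2 - X*Y*Z + Y**3 - 2*Y**2*Z - Y*Z**2 + 3*Z**3.


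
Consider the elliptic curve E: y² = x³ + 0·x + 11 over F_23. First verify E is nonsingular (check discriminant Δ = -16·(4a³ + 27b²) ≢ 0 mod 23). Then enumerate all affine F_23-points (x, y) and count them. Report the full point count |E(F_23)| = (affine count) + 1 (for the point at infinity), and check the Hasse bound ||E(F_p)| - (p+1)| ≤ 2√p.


Affine points = {(1, 9), (1, 14), (4, 11), (4, 12), (7, 3), (7, 20), (9, 2), (9, 21), (11, 10), (11, 13), (13, 0), (14, 8), (14, 15), (16, 6), (16, 17), (17, 5), (17, 18), (18, 1), (18, 22), (19, 4), (19, 19), (21, 7), (21, 16)}; affine count = 23; |E(F_23)| = 24.

Discriminant check: Δ ∝ 4a³ + 27b² = 4·0³ + 27·11² = 4·0 + 27·121 ≡ 1 (mod 23). Nonzero ⇒ E is nonsingular.
For each x ∈ F_23, compute rhs = x³ + 0·x + 11 mod 23, then count y ∈ F_23 with y² ≡ rhs.
  x = 0: rhs = 11, matching y values: none (0 points).
  x = 1: rhs = 12, matching y values: 9, 14 (2 points).
  x = 2: rhs = 19, matching y values: none (0 points).
  x = 3: rhs = 15, matching y values: none (0 points).
  x = 4: rhs = 6, matching y values: 11, 12 (2 points).
  x = 5: rhs = 21, matching y values: none (0 points).
  x = 6: rhs = 20, matching y values: none (0 points).
  x = 7: rhs = 9, matching y values: 3, 20 (2 points).
  x = 8: rhs = 17, matching y values: none (0 points).
  x = 9: rhs = 4, matching y values: 2, 21 (2 points).
  x = 10: rhs = 22, matching y values: none (0 points).
  x = 11: rhs = 8, matching y values: 10, 13 (2 points).
  x = 12: rhs = 14, matching y values: none (0 points).
  x = 13: rhs = 0, matching y values: 0 (1 points).
  x = 14: rhs = 18, matching y values: 8, 15 (2 points).
  x = 15: rhs = 5, matching y values: none (0 points).
  x = 16: rhs = 13, matching y values: 6, 17 (2 points).
  x = 17: rhs = 2, matching y values: 5, 18 (2 points).
  x = 18: rhs = 1, matching y values: 1, 22 (2 points).
  x = 19: rhs = 16, matching y values: 4, 19 (2 points).
  x = 20: rhs = 7, matching y values: none (0 points).
  x = 21: rhs = 3, matching y values: 7, 16 (2 points).
  x = 22: rhs = 10, matching y values: none (0 points).
Total affine count: 23.
Full point count |E(F_23)| = 23 + 1 = 24.
Hasse bound: |24 − (23+1)| = |0| = 0 ≤ 2√23 ≈ 9.5917 ✓.


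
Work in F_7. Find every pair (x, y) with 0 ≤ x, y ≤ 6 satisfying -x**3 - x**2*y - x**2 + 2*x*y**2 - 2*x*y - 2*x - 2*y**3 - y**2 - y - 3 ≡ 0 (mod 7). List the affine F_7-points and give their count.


Affine F_7-points: {(0, 1), (1, 0), (1, 5), (1, 6), (4, 0)}; count = 5.

For each of the 49 pairs (x, y) ∈ F_7², evaluate f(x, y) mod 7. Record the zeros.
  x = 0: [0↦4, 1↦0, 2↦3, 3↦1, 4↦3, 5↦4, 6↦6]  zeros at y ∈ {1}
  x = 1: [0↦0, 1↦2, 2↦1, 3↦6, 4↦5, 5↦0, 6↦0]  zeros at y ∈ {0, 5, 6}
  x = 2: [0↦2, 1↦1, 2↦1, 3↦4, 4↦5, 5↦6, 6↦2]  zeros at y ∈ ∅
  x = 3: [0↦4, 1↦5, 2↦4, 3↦3, 4↦4, 5↦2, 6↦6]  zeros at y ∈ ∅
  x = 4: [0↦0, 1↦1, 2↦4, 3↦4, 4↦3, 5↦3, 6↦6]  zeros at y ∈ {0}
  x = 5: [0↦5, 1↦4, 2↦2, 3↦1, 4↦3, 5↦3, 6↦3]  zeros at y ∈ ∅
  x = 6: [0↦6, 1↦1, 2↦6, 3↦2, 4↦5, 5↦3, 6↦5]  zeros at y ∈ ∅
Collecting zeros: affine points = {(0, 1), (1, 0), (1, 5), (1, 6), (4, 0)}.
Total count |C(F_7)_aff| = 5.


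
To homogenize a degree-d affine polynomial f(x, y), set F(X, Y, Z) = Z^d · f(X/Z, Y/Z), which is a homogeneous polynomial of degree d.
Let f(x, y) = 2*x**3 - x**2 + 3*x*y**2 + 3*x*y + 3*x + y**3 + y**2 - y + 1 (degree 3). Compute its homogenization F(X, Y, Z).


F(X, Y, Z) = 2*X**3 - X**2*Z + 3*X*Y**2 + 3*X*Y*Z + 3*X*Z**2 + Y**3 + Y**2*Z - Y*Z**2 + Z**3

deg(f) = 3.
Substitute x = X/Z, y = Y/Z into f, then multiply by Z^3.
  monomial 2·x^3·y^0 ↦ 2·X^3·Y^0·Z^0.
  monomial -1·x^2·y^0 ↦ -1·X^2·Y^0·Z^1.
  monomial 3·x^1·y^2 ↦ 3·X^1·Y^2·Z^0.
  monomial 3·x^1·y^1 ↦ 3·X^1·Y^1·Z^1.
  monomial 3·x^1·y^0 ↦ 3·X^1·Y^0·Z^2.
  monomial 1·x^0·y^3 ↦ 1·X^0·Y^3·Z^0.
  monomial 1·x^0·y^2 ↦ 1·X^0·Y^2·Z^1.
  monomial -1·x^0·y^1 ↦ -1·X^0·Y^1·Z^2.
  monomial 1·x^0·y^0 ↦ 1·X^0·Y^0·Z^3.
Collecting: F(X, Y, Z) = 2*X**3 - X**2*Z + 3*X*Y**2 + 3*X*Y*Z + 3*X*Z**2 + Y**3 + Y**2*Z - Y*Z**2 + Z**3.


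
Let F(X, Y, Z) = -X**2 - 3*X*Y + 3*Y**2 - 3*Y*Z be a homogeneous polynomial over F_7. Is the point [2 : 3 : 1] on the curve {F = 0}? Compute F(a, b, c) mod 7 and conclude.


F(2,3,1) ≡ 3 (mod 7); P is NOT on the curve.

Evaluate F(2, 3, 1) term-by-term (mod 7).
  -X**2 ↦ -1·4·1·1 = -4
  -3*X*Y ↦ -3·2·3·1 = -18
  3*Y**2 ↦ 3·1·9·1 = 27
  -3*Y*Z ↦ -3·1·3·1 = -9
Sum: F(2, 3, 1) = (-4) + (-18) + (27) + (-9) = -4.
Reducing mod 7: -4 ≡ 3 (mod 7).
Since F(a, b, c) ≡ 3 ≠ 0 (mod 7), P does NOT lie on the curve.


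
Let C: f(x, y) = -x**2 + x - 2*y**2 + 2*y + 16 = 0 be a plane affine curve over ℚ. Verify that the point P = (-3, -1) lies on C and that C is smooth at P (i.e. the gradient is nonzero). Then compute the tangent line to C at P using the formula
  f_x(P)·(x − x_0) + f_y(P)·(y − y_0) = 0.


Tangent line at P: 7*x + 6*y + 27 = 0.

Step 1: f(-3, -1) = 0, so P lies on C.
Step 2: partial derivatives
  f_x(x, y) = 1 - 2*x, f_y(x, y) = 2 - 4*y.
  f_x(P) = 7, f_y(P) = 6 (gradient nonzero, so P is smooth).
Step 3: tangent line at P: 7·(x − -3) + 6·(y − -1) = 0.
Expanding: 7*x + 6*y + 27 = 0.


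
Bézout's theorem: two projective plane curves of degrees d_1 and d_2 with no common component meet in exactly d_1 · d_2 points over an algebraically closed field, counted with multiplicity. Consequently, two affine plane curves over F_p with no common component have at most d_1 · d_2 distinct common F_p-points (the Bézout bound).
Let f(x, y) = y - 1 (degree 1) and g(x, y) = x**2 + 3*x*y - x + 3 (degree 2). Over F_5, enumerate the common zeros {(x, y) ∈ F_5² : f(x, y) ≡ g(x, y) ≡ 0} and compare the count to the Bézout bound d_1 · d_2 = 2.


Common zeros: ∅; count = 0; Bézout bound = 2.

deg(f) = 1, deg(g) = 2, so Bézout bound = 2.
Scan x ∈ F_5. For each x, list the y ∈ F_5 with f(x, y) ≡ 0 and those with g(x, y) ≡ 0 (mod 5); the common zeros in that column are the intersection.
  x = 0: f ≡ 0 at y ∈ {1}; g ≡ 0 at y ∈ ∅; common: ∅.
  x = 1: f ≡ 0 at y ∈ {1}; g ≡ 0 at y ∈ {4}; common: ∅.
  x = 2: f ≡ 0 at y ∈ {1}; g ≡ 0 at y ∈ {0}; common: ∅.
  x = 3: f ≡ 0 at y ∈ {1}; g ≡ 0 at y ∈ {4}; common: ∅.
  x = 4: f ≡ 0 at y ∈ {1}; g ≡ 0 at y ∈ {0}; common: ∅.
Collecting: common zeros = ∅, so the count is 0.
Comparison with the Bézout bound: 0 ≤ 2 = deg(f)·deg(g), as expected for curves with no common component (the affine F_5-count falls short of the bound because intersections may lie at infinity, over extension fields, or carry multiplicity).


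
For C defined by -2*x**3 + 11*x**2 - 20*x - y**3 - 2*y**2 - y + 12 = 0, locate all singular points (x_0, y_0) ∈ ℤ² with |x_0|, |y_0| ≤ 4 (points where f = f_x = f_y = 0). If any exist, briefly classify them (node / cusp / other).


Singular points: {(2, -1)}; classification: node.

Compute partial derivatives:
  f_x = -6*x**2 + 22*x - 20.
  f_y = -3*y**2 - 4*y - 1.
Scan x_0 ∈ {−4, ..., 4}. For each x_0, f_y(x_0, y) is a polynomial in y; find its integer roots y ∈ {−4, ..., 4}, then test f_x and f at those candidates.
  x = -4: f_y(-4, y) = -3*y**2 - 4*y - 1; vanishes at y ∈ {-1}. (-4, -1): f_x = -204 ≠ 0.
  x = -3: f_y(-3, y) = -3*y**2 - 4*y - 1; vanishes at y ∈ {-1}. (-3, -1): f_x = -140 ≠ 0.
  x = -2: f_y(-2, y) = -3*y**2 - 4*y - 1; vanishes at y ∈ {-1}. (-2, -1): f_x = -88 ≠ 0.
  x = -1: f_y(-1, y) = -3*y**2 - 4*y - 1; vanishes at y ∈ {-1}. (-1, -1): f_x = -48 ≠ 0.
  x = 0: f_y(0, y) = -3*y**2 - 4*y - 1; vanishes at y ∈ {-1}. (0, -1): f_x = -20 ≠ 0.
  x = 1: f_y(1, y) = -3*y**2 - 4*y - 1; vanishes at y ∈ {-1}. (1, -1): f_x = -4 ≠ 0.
  x = 2: f_y(2, y) = -3*y**2 - 4*y - 1; vanishes at y ∈ {-1}. (2, -1): f_x = 0, f = 0 — SINGULAR.
  x = 3: f_y(3, y) = -3*y**2 - 4*y - 1; vanishes at y ∈ {-1}. (3, -1): f_x = -8 ≠ 0.
  x = 4: f_y(4, y) = -3*y**2 - 4*y - 1; vanishes at y ∈ {-1}. (4, -1): f_x = -28 ≠ 0.
Only singular point on the grid: (2, -1).
Classify: substitute x = 2 + u, y = -1 + v and expand: f = -2*u**3 - u**2 - v**3 + v**2.
No constant or linear terms (consistent with a singular point). Quadratic part: -u**2 + v**2. Cubic part: -2*u**3 - v**3.
The quadratic part v**2 - u**2 = (v − u)(v + u) splits into two distinct linear factors, so there are two distinct tangent lines y − -1 = ±(x − 2) — this is a node (ordinary double point).
Classification: node.


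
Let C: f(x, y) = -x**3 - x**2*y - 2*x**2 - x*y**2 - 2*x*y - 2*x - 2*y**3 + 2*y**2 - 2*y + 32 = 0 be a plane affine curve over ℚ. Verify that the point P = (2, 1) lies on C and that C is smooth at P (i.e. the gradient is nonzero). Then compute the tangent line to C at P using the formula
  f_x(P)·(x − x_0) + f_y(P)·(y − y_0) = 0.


Tangent line at P: -29*x - 16*y + 74 = 0.

Step 1: f(2, 1) = 0, so P lies on C.
Step 2: partial derivatives
  f_x(x, y) = -3*x**2 - 2*x*y - 4*x - y**2 - 2*y - 2, f_y(x, y) = -x**2 - 2*x*y - 2*x - 6*y**2 + 4*y - 2.
  f_x(P) = -29, f_y(P) = -16 (gradient nonzero, so P is smooth).
Step 3: tangent line at P: -29·(x − 2) + -16·(y − 1) = 0.
Expanding: -29*x - 16*y + 74 = 0.


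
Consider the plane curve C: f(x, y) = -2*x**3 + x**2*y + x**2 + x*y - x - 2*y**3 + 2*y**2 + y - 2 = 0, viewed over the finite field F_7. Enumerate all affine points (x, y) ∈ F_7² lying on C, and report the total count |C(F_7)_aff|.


Affine F_7-points: {(0, 3), (1, 5), (2, 4), (4, 2), (4, 3), (5, 3), (5, 6)}; count = 7.

For each of the 49 pairs (x, y) ∈ F_7², evaluate f(x, y) mod 7. Record the zeros.
  x = 0: [0↦5, 1↦6, 2↦6, 3↦0, 4↦4, 5↦6, 6↦1]  zeros at y ∈ {3}
  x = 1: [0↦3, 1↦6, 2↦1, 3↦4, 4↦3, 5↦0, 6↦4]  zeros at y ∈ {5}
  x = 2: [0↦5, 1↦5, 2↦4, 3↦4, 4↦0, 5↦1, 6↦2]  zeros at y ∈ {4}
  x = 3: [0↦6, 1↦5, 2↦3, 3↦2, 4↦4, 5↦4, 6↦4]  zeros at y ∈ ∅
  x = 4: [0↦1, 1↦1, 2↦0, 3↦0, 4↦3, 5↦4, 6↦5]  zeros at y ∈ {2, 3}
  x = 5: [0↦6, 1↦2, 2↦4, 3↦0, 4↦6, 5↦3, 6↦0]  zeros at y ∈ {3, 6}
  x = 6: [0↦2, 1↦3, 2↦3, 3↦4, 4↦1, 5↦3, 6↦5]  zeros at y ∈ ∅
Collecting zeros: affine points = {(0, 3), (1, 5), (2, 4), (4, 2), (4, 3), (5, 3), (5, 6)}.
Total count |C(F_7)_aff| = 7.


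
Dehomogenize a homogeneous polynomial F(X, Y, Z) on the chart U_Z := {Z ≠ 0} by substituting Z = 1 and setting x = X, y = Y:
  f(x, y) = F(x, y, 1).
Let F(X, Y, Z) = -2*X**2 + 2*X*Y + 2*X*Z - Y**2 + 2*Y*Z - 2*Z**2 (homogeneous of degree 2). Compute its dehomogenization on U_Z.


f(x, y) = -2*x**2 + 2*x*y + 2*x - y**2 + 2*y - 2

On U_Z we set Z = 1. Each monomial c·X^i·Y^j·Z^k in F becomes c·x^i·y^j·1^k = c·x^i·y^j.
Substituting Z = 1: F(X, Y, 1) = -2*x**2 + 2*x*y + 2*x - y**2 + 2*y - 2.
Note: deg(f) ≤ deg(F) = 2; strict inequality happens when F is divisible by Z (lost terms).


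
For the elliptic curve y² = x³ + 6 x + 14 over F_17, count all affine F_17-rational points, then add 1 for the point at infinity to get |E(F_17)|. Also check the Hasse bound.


Affine points = {(1, 2), (1, 15), (2, 0), (3, 5), (3, 12), (4, 0), (5, 4), (5, 13), (7, 5), (7, 12), (8, 8), (8, 9), (9, 7), (9, 10), (11, 0)}; affine count = 15; |E(F_17)| = 16.

Discriminant check: Δ ∝ 4a³ + 27b² = 4·6³ + 27·14² = 4·216 + 27·196 ≡ 2 (mod 17). Nonzero ⇒ E is nonsingular.
For each x ∈ F_17, compute rhs = x³ + 6·x + 14 mod 17, then count y ∈ F_17 with y² ≡ rhs.
  x = 0: rhs = 14, matching y values: none (0 points).
  x = 1: rhs = 4, matching y values: 2, 15 (2 points).
  x = 2: rhs = 0, matching y values: 0 (1 points).
  x = 3: rhs = 8, matching y values: 5, 12 (2 points).
  x = 4: rhs = 0, matching y values: 0 (1 points).
  x = 5: rhs = 16, matching y values: 4, 13 (2 points).
  x = 6: rhs = 11, matching y values: none (0 points).
  x = 7: rhs = 8, matching y values: 5, 12 (2 points).
  x = 8: rhs = 13, matching y values: 8, 9 (2 points).
  x = 9: rhs = 15, matching y values: 7, 10 (2 points).
  x = 10: rhs = 3, matching y values: none (0 points).
  x = 11: rhs = 0, matching y values: 0 (1 points).
  x = 12: rhs = 12, matching y values: none (0 points).
  x = 13: rhs = 11, matching y values: none (0 points).
  x = 14: rhs = 3, matching y values: none (0 points).
  x = 15: rhs = 11, matching y values: none (0 points).
  x = 16: rhs = 7, matching y values: none (0 points).
Total affine count: 15.
Full point count |E(F_17)| = 15 + 1 = 16.
Hasse bound: |16 − (17+1)| = |-2| = 2 ≤ 2√17 ≈ 8.2462 ✓.
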